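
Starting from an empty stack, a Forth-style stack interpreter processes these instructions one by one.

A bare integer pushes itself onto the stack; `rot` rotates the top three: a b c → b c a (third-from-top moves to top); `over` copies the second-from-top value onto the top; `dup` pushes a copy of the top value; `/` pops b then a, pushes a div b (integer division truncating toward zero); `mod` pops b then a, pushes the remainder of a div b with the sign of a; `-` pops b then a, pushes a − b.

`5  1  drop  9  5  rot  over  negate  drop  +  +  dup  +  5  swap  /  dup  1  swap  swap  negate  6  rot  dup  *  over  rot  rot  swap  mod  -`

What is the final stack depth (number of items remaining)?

5      -> 5
1      -> 5 1
drop   -> 5
9      -> 5 9
5      -> 5 9 5
rot    -> 9 5 5
over   -> 9 5 5 5
negate -> 9 5 5 -5
drop   -> 9 5 5
+      -> 9 10
+      -> 19
dup    -> 19 19
+      -> 38
5      -> 38 5
swap   -> 5 38
/      -> 0
dup    -> 0 0
1      -> 0 0 1
swap   -> 0 1 0
swap   -> 0 0 1
negate -> 0 0 -1
6      -> 0 0 -1 6
rot    -> 0 -1 6 0
dup    -> 0 -1 6 0 0
*      -> 0 -1 6 0
over   -> 0 -1 6 0 6
rot    -> 0 -1 0 6 6
rot    -> 0 -1 6 6 0
swap   -> 0 -1 6 0 6
mod    -> 0 -1 6 0
-      -> 0 -1 6

3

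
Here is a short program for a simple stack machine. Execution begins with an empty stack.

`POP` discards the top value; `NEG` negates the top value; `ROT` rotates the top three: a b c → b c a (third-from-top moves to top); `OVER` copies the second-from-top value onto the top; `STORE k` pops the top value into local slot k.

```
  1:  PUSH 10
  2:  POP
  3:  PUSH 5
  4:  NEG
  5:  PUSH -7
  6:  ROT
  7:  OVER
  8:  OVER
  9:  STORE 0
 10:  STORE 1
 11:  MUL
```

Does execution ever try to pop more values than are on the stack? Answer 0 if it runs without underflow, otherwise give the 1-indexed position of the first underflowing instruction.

6

PUSH 10 : 10
POP     : (empty)
PUSH 5  : 5
NEG     : -5
PUSH -7 : -5 -7
ROT  — needs 3 operands, stack has 2 → underflow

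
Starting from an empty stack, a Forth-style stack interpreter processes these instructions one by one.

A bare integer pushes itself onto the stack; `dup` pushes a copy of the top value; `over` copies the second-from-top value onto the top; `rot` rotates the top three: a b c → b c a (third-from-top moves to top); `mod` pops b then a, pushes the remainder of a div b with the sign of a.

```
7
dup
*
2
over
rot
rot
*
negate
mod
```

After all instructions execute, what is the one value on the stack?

49

7      : 7
dup    : 7 7
*      : 49
2      : 49 2
over   : 49 2 49
rot    : 2 49 49
rot    : 49 49 2
*      : 49 98
negate : 49 -98
mod    : 49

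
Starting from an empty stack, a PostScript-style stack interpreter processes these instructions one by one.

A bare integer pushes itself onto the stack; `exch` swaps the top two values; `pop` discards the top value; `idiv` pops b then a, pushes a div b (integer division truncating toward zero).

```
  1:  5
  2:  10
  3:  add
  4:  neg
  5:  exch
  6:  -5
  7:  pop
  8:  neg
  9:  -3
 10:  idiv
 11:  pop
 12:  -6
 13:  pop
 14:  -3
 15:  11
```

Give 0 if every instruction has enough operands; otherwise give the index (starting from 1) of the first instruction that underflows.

5   : [5]
10  : [5, 10]
add : [15]
neg : [-15]
exch  — needs 2 operands, stack has 1 → underflow

5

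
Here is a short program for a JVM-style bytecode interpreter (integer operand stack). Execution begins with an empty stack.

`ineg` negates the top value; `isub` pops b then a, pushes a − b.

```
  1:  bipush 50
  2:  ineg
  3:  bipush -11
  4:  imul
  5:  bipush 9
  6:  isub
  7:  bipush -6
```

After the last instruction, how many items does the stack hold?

2

bipush 50  → 50
ineg       → -50
bipush -11 → -50 -11
imul       → 550
bipush 9   → 550 9
isub       → 541
bipush -6  → 541 -6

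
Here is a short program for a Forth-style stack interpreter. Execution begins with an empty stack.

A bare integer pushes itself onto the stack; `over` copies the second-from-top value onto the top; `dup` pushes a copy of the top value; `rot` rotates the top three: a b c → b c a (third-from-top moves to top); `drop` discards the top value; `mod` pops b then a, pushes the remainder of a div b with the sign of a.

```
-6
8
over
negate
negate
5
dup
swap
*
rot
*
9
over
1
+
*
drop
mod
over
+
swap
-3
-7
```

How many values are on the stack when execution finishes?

-6     : -6
8      : -6 8
over   : -6 8 -6
negate : -6 8 6
negate : -6 8 -6
5      : -6 8 -6 5
dup    : -6 8 -6 5 5
swap   : -6 8 -6 5 5
*      : -6 8 -6 25
rot    : -6 -6 25 8
*      : -6 -6 200
9      : -6 -6 200 9
over   : -6 -6 200 9 200
1      : -6 -6 200 9 200 1
+      : -6 -6 200 9 201
*      : -6 -6 200 1809
drop   : -6 -6 200
mod    : -6 -6
over   : -6 -6 -6
+      : -6 -12
swap   : -12 -6
-3     : -12 -6 -3
-7     : -12 -6 -3 -7

4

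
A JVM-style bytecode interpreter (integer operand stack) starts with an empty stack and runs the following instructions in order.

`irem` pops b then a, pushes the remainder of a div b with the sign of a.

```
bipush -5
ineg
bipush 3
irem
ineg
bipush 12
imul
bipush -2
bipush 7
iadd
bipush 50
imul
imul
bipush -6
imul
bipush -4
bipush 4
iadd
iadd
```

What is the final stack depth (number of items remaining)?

1

bipush -5 : -5
ineg      : 5
bipush 3  : 5 3
irem      : 2
ineg      : -2
bipush 12 : -2 12
imul      : -24
bipush -2 : -24 -2
bipush 7  : -24 -2 7
iadd      : -24 5
bipush 50 : -24 5 50
imul      : -24 250
imul      : -6000
bipush -6 : -6000 -6
imul      : 36000
bipush -4 : 36000 -4
bipush 4  : 36000 -4 4
iadd      : 36000 0
iadd      : 36000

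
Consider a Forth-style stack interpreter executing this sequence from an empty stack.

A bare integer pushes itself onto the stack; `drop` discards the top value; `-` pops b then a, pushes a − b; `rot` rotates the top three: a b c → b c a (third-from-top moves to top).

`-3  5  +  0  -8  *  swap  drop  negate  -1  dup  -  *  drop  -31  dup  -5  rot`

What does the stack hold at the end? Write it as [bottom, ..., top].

-3     : -3
5      : -3 5
+      : 2
0      : 2 0
-8     : 2 0 -8
*      : 2 0
swap   : 0 2
drop   : 0
negate : 0
-1     : 0 -1
dup    : 0 -1 -1
-      : 0 0
*      : 0
drop   : (empty)
-31    : -31
dup    : -31 -31
-5     : -31 -31 -5
rot    : -31 -5 -31

[-31, -5, -31]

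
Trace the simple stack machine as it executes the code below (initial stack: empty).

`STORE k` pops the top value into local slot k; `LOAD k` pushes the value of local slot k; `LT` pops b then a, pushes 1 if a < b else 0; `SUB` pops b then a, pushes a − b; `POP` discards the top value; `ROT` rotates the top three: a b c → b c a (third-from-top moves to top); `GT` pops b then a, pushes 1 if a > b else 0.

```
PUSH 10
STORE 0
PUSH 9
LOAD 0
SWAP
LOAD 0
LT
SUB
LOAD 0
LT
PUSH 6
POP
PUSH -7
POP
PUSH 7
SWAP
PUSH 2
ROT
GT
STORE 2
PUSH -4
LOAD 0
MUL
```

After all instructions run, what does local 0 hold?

PUSH 10  10
STORE 0  (empty)
PUSH 9   9
LOAD 0   9 10
SWAP     10 9
LOAD 0   10 9 10
LT       10 1
SUB      9
LOAD 0   9 10
LT       1
PUSH 6   1 6
POP      1
PUSH -7  1 -7
POP      1
PUSH 7   1 7
SWAP     7 1
PUSH 2   7 1 2
ROT      1 2 7
GT       1 0
STORE 2  1
PUSH -4  1 -4
LOAD 0   1 -4 10
MUL      1 -40

10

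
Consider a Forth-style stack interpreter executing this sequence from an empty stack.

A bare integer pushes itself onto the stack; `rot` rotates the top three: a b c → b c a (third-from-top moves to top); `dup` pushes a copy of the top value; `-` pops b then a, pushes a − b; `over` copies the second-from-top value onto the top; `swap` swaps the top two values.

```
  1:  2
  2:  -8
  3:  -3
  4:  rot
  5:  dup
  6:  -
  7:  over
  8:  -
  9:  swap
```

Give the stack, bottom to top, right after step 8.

[-8, -3, 3]

2    → [2]
-8   → [2, -8]
-3   → [2, -8, -3]
rot  → [-8, -3, 2]
dup  → [-8, -3, 2, 2]
-    → [-8, -3, 0]
over → [-8, -3, 0, -3]
-    → [-8, -3, 3]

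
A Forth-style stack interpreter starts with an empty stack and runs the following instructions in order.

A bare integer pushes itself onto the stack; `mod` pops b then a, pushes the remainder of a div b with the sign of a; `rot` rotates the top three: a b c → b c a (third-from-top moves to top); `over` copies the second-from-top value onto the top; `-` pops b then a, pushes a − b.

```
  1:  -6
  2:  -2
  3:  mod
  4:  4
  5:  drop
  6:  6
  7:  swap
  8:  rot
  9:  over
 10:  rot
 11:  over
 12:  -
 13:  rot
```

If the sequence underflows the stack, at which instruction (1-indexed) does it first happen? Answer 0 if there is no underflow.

-6    -6
-2    -6 -2
mod   0
4     0 4
drop  0
6     0 6
swap  6 0
rot  — needs 3 operands, stack has 2 → underflow

8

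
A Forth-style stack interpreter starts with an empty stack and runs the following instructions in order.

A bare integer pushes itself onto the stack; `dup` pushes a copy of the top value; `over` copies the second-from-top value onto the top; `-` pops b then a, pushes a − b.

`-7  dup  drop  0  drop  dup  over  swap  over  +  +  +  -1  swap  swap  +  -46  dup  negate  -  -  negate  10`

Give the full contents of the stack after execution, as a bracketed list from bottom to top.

[-63, 10]

-7      [-7]
dup     [-7, -7]
drop    [-7]
0       [-7, 0]
drop    [-7]
dup     [-7, -7]
over    [-7, -7, -7]
swap    [-7, -7, -7]
over    [-7, -7, -7, -7]
+       [-7, -7, -14]
+       [-7, -21]
+       [-28]
-1      [-28, -1]
swap    [-1, -28]
swap    [-28, -1]
+       [-29]
-46     [-29, -46]
dup     [-29, -46, -46]
negate  [-29, -46, 46]
-       [-29, -92]
-       [63]
negate  [-63]
10      [-63, 10]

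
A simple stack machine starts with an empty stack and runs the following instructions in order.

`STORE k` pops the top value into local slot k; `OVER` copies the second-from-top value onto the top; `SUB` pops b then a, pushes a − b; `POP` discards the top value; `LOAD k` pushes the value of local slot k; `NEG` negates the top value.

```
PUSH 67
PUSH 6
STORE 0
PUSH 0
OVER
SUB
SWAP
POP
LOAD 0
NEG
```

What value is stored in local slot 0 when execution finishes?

6

PUSH 67 -> [67]
PUSH 6  -> [67, 6]
STORE 0 -> [67]
PUSH 0  -> [67, 0]
OVER    -> [67, 0, 67]
SUB     -> [67, -67]
SWAP    -> [-67, 67]
POP     -> [-67]
LOAD 0  -> [-67, 6]
NEG     -> [-67, -6]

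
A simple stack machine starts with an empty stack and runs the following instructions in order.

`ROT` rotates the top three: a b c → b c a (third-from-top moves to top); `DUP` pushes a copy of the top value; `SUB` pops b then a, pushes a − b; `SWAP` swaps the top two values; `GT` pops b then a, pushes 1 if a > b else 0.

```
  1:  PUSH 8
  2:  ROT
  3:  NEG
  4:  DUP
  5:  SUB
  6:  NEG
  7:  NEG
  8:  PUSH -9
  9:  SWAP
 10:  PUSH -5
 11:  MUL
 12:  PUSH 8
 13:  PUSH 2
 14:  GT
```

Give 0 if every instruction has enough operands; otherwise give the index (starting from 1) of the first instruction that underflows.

2

PUSH 8  8
ROT  — needs 3 operands, stack has 1 → underflow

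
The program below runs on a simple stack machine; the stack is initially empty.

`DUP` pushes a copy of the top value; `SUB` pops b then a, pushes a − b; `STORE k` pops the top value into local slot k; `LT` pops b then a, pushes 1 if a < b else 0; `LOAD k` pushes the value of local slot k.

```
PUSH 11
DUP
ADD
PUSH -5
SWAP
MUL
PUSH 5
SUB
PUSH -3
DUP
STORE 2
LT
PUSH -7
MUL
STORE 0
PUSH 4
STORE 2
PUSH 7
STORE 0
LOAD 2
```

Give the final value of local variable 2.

PUSH 11  11
DUP      11 11
ADD      22
PUSH -5  22 -5
SWAP     -5 22
MUL      -110
PUSH 5   -110 5
SUB      -115
PUSH -3  -115 -3
DUP      -115 -3 -3
STORE 2  -115 -3
LT       1
PUSH -7  1 -7
MUL      -7
STORE 0  (empty)
PUSH 4   4
STORE 2  (empty)
PUSH 7   7
STORE 0  (empty)
LOAD 2   4

4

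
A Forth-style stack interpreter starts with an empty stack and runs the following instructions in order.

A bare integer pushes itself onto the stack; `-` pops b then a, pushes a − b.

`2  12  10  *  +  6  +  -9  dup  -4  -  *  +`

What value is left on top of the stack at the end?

173

2   → [2]
12  → [2, 12]
10  → [2, 12, 10]
*   → [2, 120]
+   → [122]
6   → [122, 6]
+   → [128]
-9  → [128, -9]
dup → [128, -9, -9]
-4  → [128, -9, -9, -4]
-   → [128, -9, -5]
*   → [128, 45]
+   → [173]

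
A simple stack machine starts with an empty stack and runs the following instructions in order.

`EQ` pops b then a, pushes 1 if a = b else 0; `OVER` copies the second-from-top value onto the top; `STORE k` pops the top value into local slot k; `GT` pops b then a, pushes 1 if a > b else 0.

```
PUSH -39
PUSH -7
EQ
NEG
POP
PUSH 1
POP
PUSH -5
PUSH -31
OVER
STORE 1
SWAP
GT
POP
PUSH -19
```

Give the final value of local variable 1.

-5

PUSH -39  -39
PUSH -7   -39 -7
EQ        0
NEG       0
POP       (empty)
PUSH 1    1
POP       (empty)
PUSH -5   -5
PUSH -31  -5 -31
OVER      -5 -31 -5
STORE 1   -5 -31
SWAP      -31 -5
GT        0
POP       (empty)
PUSH -19  -19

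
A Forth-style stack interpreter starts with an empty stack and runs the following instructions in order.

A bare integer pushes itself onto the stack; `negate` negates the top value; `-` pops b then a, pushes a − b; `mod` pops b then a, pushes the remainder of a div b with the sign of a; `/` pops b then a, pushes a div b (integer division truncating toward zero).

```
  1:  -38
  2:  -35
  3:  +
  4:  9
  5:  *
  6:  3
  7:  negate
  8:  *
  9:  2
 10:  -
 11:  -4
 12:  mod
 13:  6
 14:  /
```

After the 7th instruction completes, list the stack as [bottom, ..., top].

-38    -> [-38]
-35    -> [-38, -35]
+      -> [-73]
9      -> [-73, 9]
*      -> [-657]
3      -> [-657, 3]
negate -> [-657, -3]

[-657, -3]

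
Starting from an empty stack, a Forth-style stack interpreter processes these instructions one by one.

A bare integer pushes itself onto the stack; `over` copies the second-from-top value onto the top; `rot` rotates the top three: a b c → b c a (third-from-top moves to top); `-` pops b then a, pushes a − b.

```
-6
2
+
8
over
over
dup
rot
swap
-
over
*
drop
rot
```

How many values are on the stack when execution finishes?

3

-6   → [-6]
2    → [-6, 2]
+    → [-4]
8    → [-4, 8]
over → [-4, 8, -4]
over → [-4, 8, -4, 8]
dup  → [-4, 8, -4, 8, 8]
rot  → [-4, 8, 8, 8, -4]
swap → [-4, 8, 8, -4, 8]
-    → [-4, 8, 8, -12]
over → [-4, 8, 8, -12, 8]
*    → [-4, 8, 8, -96]
drop → [-4, 8, 8]
rot  → [8, 8, -4]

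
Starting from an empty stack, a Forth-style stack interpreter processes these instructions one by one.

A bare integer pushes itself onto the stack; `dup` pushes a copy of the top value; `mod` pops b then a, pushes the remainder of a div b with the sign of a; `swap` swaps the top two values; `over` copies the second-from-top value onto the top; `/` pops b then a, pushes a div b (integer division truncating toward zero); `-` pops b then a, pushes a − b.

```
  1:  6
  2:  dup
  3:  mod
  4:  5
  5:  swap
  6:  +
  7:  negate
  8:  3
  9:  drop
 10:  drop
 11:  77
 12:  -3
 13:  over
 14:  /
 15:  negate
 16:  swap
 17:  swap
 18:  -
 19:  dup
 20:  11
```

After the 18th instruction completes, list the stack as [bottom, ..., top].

6      → 6
dup    → 6 6
mod    → 0
5      → 0 5
swap   → 5 0
+      → 5
negate → -5
3      → -5 3
drop   → -5
drop   → (empty)
77     → 77
-3     → 77 -3
over   → 77 -3 77
/      → 77 0
negate → 77 0
swap   → 0 77
swap   → 77 0
-      → 77

[77]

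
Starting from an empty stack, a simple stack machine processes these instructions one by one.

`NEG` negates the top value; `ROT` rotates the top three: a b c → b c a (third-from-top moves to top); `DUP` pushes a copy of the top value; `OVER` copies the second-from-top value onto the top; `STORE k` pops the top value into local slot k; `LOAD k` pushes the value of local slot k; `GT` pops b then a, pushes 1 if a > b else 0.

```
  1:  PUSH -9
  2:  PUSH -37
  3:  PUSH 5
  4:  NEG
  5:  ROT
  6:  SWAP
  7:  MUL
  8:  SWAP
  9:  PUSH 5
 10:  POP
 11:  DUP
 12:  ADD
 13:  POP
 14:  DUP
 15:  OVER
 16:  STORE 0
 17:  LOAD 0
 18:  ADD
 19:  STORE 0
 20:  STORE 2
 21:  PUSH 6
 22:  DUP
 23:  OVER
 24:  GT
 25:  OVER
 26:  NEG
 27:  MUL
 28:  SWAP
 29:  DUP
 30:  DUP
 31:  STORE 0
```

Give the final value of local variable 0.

6

PUSH -9  → [-9]
PUSH -37 → [-9, -37]
PUSH 5   → [-9, -37, 5]
NEG      → [-9, -37, -5]
ROT      → [-37, -5, -9]
SWAP     → [-37, -9, -5]
MUL      → [-37, 45]
SWAP     → [45, -37]
PUSH 5   → [45, -37, 5]
POP      → [45, -37]
DUP      → [45, -37, -37]
ADD      → [45, -74]
POP      → [45]
DUP      → [45, 45]
OVER     → [45, 45, 45]
STORE 0  → [45, 45]
LOAD 0   → [45, 45, 45]
ADD      → [45, 90]
STORE 0  → [45]
STORE 2  → []
PUSH 6   → [6]
DUP      → [6, 6]
OVER     → [6, 6, 6]
GT       → [6, 0]
OVER     → [6, 0, 6]
NEG      → [6, 0, -6]
MUL      → [6, 0]
SWAP     → [0, 6]
DUP      → [0, 6, 6]
DUP      → [0, 6, 6, 6]
STORE 0  → [0, 6, 6]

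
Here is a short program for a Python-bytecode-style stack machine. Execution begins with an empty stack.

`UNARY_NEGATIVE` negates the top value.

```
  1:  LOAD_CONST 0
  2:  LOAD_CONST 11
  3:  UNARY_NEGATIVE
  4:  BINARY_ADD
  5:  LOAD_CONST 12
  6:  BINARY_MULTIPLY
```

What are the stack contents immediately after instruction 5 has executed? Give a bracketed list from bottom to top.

LOAD_CONST 0   → 0
LOAD_CONST 11  → 0 11
UNARY_NEGATIVE → 0 -11
BINARY_ADD     → -11
LOAD_CONST 12  → -11 12

[-11, 12]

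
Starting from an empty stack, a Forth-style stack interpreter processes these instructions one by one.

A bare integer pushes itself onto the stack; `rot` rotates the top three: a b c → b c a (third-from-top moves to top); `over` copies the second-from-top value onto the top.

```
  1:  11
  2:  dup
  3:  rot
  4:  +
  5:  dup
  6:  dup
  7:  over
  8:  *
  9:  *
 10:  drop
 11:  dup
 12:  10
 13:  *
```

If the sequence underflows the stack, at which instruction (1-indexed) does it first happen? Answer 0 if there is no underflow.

3

11  -> 11
dup -> 11 11
rot  — needs 3 operands, stack has 2 → underflow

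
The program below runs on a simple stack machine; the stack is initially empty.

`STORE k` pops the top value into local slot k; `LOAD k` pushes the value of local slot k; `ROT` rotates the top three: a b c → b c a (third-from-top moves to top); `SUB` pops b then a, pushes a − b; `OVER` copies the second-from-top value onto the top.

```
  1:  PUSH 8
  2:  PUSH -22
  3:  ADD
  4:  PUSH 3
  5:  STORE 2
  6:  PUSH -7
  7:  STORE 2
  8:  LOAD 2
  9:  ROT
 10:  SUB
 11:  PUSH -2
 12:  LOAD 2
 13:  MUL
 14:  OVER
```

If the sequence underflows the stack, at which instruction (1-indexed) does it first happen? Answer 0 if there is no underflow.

PUSH 8    [8]
PUSH -22  [8, -22]
ADD       [-14]
PUSH 3    [-14, 3]
STORE 2   [-14]
PUSH -7   [-14, -7]
STORE 2   [-14]
LOAD 2    [-14, -7]
ROT  — needs 3 operands, stack has 2 → underflow

9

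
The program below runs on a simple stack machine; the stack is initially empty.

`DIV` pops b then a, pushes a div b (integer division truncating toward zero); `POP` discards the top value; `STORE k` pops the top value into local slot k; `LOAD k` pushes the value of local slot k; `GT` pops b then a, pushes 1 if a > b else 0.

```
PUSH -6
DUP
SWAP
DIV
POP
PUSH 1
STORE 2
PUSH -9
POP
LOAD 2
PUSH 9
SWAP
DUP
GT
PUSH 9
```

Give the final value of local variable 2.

PUSH -6 -> -6
DUP     -> -6 -6
SWAP    -> -6 -6
DIV     -> 1
POP     -> (empty)
PUSH 1  -> 1
STORE 2 -> (empty)
PUSH -9 -> -9
POP     -> (empty)
LOAD 2  -> 1
PUSH 9  -> 1 9
SWAP    -> 9 1
DUP     -> 9 1 1
GT      -> 9 0
PUSH 9  -> 9 0 9

1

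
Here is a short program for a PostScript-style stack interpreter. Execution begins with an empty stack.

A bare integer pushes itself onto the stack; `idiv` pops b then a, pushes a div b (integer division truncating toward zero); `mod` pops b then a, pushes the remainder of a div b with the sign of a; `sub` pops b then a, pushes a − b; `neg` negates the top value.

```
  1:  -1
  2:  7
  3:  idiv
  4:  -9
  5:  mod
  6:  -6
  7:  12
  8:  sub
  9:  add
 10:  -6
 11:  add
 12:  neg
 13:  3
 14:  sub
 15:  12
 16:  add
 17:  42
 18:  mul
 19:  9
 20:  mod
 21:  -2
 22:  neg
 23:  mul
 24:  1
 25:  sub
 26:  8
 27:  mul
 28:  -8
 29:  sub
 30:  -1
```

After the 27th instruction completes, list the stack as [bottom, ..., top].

[-8]

-1   -> [-1]
7    -> [-1, 7]
idiv -> [0]
-9   -> [0, -9]
mod  -> [0]
-6   -> [0, -6]
12   -> [0, -6, 12]
sub  -> [0, -18]
add  -> [-18]
-6   -> [-18, -6]
add  -> [-24]
neg  -> [24]
3    -> [24, 3]
sub  -> [21]
12   -> [21, 12]
add  -> [33]
42   -> [33, 42]
mul  -> [1386]
9    -> [1386, 9]
mod  -> [0]
-2   -> [0, -2]
neg  -> [0, 2]
mul  -> [0]
1    -> [0, 1]
sub  -> [-1]
8    -> [-1, 8]
mul  -> [-8]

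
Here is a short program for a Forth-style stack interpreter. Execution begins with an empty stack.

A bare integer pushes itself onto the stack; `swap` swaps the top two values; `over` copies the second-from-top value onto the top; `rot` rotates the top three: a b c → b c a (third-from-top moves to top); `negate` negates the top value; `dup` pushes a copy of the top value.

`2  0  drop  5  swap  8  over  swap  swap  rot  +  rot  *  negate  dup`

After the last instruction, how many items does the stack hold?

3

2      -> [2]
0      -> [2, 0]
drop   -> [2]
5      -> [2, 5]
swap   -> [5, 2]
8      -> [5, 2, 8]
over   -> [5, 2, 8, 2]
swap   -> [5, 2, 2, 8]
swap   -> [5, 2, 8, 2]
rot    -> [5, 8, 2, 2]
+      -> [5, 8, 4]
rot    -> [8, 4, 5]
*      -> [8, 20]
negate -> [8, -20]
dup    -> [8, -20, -20]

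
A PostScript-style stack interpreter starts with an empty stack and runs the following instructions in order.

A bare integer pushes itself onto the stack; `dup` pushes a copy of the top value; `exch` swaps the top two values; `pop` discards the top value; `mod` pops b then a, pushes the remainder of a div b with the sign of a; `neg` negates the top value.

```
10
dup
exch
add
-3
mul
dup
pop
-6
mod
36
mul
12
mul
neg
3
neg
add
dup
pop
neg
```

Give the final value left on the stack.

3

10    [10]
dup   [10, 10]
exch  [10, 10]
add   [20]
-3    [20, -3]
mul   [-60]
dup   [-60, -60]
pop   [-60]
-6    [-60, -6]
mod   [0]
36    [0, 36]
mul   [0]
12    [0, 12]
mul   [0]
neg   [0]
3     [0, 3]
neg   [0, -3]
add   [-3]
dup   [-3, -3]
pop   [-3]
neg   [3]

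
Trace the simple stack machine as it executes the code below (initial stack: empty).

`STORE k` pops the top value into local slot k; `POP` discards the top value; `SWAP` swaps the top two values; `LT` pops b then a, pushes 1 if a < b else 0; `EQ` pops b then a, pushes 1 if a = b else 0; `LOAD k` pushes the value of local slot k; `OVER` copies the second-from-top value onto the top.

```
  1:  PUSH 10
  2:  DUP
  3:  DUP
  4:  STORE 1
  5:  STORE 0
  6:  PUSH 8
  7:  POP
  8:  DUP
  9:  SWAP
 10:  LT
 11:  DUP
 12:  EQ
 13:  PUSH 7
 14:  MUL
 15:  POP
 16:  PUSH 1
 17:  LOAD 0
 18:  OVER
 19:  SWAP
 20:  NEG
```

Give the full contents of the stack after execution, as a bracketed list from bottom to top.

[1, 1, -10]

PUSH 10 → [10]
DUP     → [10, 10]
DUP     → [10, 10, 10]
STORE 1 → [10, 10]
STORE 0 → [10]
PUSH 8  → [10, 8]
POP     → [10]
DUP     → [10, 10]
SWAP    → [10, 10]
LT      → [0]
DUP     → [0, 0]
EQ      → [1]
PUSH 7  → [1, 7]
MUL     → [7]
POP     → []
PUSH 1  → [1]
LOAD 0  → [1, 10]
OVER    → [1, 10, 1]
SWAP    → [1, 1, 10]
NEG     → [1, 1, -10]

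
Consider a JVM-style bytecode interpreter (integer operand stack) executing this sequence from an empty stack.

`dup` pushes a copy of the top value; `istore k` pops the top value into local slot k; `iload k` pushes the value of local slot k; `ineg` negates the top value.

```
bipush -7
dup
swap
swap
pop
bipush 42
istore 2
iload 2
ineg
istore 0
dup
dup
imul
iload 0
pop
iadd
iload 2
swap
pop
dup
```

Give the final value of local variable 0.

bipush -7 : [-7]
dup       : [-7, -7]
swap      : [-7, -7]
swap      : [-7, -7]
pop       : [-7]
bipush 42 : [-7, 42]
istore 2  : [-7]
iload 2   : [-7, 42]
ineg      : [-7, -42]
istore 0  : [-7]
dup       : [-7, -7]
dup       : [-7, -7, -7]
imul      : [-7, 49]
iload 0   : [-7, 49, -42]
pop       : [-7, 49]
iadd      : [42]
iload 2   : [42, 42]
swap      : [42, 42]
pop       : [42]
dup       : [42, 42]

-42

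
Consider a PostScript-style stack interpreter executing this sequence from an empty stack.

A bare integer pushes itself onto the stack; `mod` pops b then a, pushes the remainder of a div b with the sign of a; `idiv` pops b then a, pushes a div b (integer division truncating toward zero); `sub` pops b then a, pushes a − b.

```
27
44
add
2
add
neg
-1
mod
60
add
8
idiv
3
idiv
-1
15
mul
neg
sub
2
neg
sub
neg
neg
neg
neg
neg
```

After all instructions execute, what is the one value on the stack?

11

27    [27]
44    [27, 44]
add   [71]
2     [71, 2]
add   [73]
neg   [-73]
-1    [-73, -1]
mod   [0]
60    [0, 60]
add   [60]
8     [60, 8]
idiv  [7]
3     [7, 3]
idiv  [2]
-1    [2, -1]
15    [2, -1, 15]
mul   [2, -15]
neg   [2, 15]
sub   [-13]
2     [-13, 2]
neg   [-13, -2]
sub   [-11]
neg   [11]
neg   [-11]
neg   [11]
neg   [-11]
neg   [11]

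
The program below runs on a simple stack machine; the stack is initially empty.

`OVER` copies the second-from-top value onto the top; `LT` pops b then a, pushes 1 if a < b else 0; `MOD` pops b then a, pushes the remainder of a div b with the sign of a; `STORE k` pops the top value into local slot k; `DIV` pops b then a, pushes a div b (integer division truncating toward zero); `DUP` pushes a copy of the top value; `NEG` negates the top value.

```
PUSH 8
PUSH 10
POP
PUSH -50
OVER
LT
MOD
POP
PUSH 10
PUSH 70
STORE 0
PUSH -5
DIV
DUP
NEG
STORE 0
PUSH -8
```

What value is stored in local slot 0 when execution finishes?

PUSH 8   -> [8]
PUSH 10  -> [8, 10]
POP      -> [8]
PUSH -50 -> [8, -50]
OVER     -> [8, -50, 8]
LT       -> [8, 1]
MOD      -> [0]
POP      -> []
PUSH 10  -> [10]
PUSH 70  -> [10, 70]
STORE 0  -> [10]
PUSH -5  -> [10, -5]
DIV      -> [-2]
DUP      -> [-2, -2]
NEG      -> [-2, 2]
STORE 0  -> [-2]
PUSH -8  -> [-2, -8]

2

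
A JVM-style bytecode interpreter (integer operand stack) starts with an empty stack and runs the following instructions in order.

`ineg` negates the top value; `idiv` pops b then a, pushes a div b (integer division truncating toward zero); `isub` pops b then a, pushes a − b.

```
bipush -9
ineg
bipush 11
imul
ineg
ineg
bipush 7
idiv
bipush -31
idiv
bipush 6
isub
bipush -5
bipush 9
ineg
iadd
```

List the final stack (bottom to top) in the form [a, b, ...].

[-6, -14]

bipush -9  → [-9]
ineg       → [9]
bipush 11  → [9, 11]
imul       → [99]
ineg       → [-99]
ineg       → [99]
bipush 7   → [99, 7]
idiv       → [14]
bipush -31 → [14, -31]
idiv       → [0]
bipush 6   → [0, 6]
isub       → [-6]
bipush -5  → [-6, -5]
bipush 9   → [-6, -5, 9]
ineg       → [-6, -5, -9]
iadd       → [-6, -14]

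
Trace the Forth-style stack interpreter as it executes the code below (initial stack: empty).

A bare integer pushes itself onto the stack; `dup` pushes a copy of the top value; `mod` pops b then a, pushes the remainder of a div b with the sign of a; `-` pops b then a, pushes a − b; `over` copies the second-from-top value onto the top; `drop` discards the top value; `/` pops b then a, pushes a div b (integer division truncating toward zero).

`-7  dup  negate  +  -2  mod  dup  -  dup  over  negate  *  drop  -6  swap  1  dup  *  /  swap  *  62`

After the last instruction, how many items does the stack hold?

2

-7      [-7]
dup     [-7, -7]
negate  [-7, 7]
+       [0]
-2      [0, -2]
mod     [0]
dup     [0, 0]
-       [0]
dup     [0, 0]
over    [0, 0, 0]
negate  [0, 0, 0]
*       [0, 0]
drop    [0]
-6      [0, -6]
swap    [-6, 0]
1       [-6, 0, 1]
dup     [-6, 0, 1, 1]
*       [-6, 0, 1]
/       [-6, 0]
swap    [0, -6]
*       [0]
62      [0, 62]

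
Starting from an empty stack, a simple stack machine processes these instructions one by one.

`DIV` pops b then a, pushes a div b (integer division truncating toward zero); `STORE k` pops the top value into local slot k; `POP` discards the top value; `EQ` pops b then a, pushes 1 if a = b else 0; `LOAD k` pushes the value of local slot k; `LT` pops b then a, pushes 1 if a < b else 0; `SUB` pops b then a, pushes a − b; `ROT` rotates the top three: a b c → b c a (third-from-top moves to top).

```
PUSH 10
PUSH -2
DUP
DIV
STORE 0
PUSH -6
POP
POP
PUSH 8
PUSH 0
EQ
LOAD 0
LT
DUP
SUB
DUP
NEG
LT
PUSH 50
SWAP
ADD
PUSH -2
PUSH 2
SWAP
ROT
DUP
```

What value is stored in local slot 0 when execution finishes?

1

PUSH 10  [10]
PUSH -2  [10, -2]
DUP      [10, -2, -2]
DIV      [10, 1]
STORE 0  [10]
PUSH -6  [10, -6]
POP      [10]
POP      []
PUSH 8   [8]
PUSH 0   [8, 0]
EQ       [0]
LOAD 0   [0, 1]
LT       [1]
DUP      [1, 1]
SUB      [0]
DUP      [0, 0]
NEG      [0, 0]
LT       [0]
PUSH 50  [0, 50]
SWAP     [50, 0]
ADD      [50]
PUSH -2  [50, -2]
PUSH 2   [50, -2, 2]
SWAP     [50, 2, -2]
ROT      [2, -2, 50]
DUP      [2, -2, 50, 50]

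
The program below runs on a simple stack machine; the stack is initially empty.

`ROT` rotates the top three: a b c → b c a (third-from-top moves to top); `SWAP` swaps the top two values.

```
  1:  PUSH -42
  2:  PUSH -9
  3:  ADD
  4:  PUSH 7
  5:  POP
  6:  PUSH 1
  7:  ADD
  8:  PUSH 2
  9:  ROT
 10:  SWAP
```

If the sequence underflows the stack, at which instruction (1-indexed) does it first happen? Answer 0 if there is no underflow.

9

PUSH -42 : [-42]
PUSH -9  : [-42, -9]
ADD      : [-51]
PUSH 7   : [-51, 7]
POP      : [-51]
PUSH 1   : [-51, 1]
ADD      : [-50]
PUSH 2   : [-50, 2]
ROT  — needs 3 operands, stack has 2 → underflow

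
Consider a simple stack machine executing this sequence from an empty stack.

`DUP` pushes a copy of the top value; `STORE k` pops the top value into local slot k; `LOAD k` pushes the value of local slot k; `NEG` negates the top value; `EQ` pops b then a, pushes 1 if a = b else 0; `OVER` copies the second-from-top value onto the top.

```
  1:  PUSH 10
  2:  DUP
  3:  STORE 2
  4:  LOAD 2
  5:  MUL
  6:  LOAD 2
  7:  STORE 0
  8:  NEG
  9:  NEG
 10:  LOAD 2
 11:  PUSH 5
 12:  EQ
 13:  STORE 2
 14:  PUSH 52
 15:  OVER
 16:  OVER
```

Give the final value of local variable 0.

10

PUSH 10 -> 10
DUP     -> 10 10
STORE 2 -> 10
LOAD 2  -> 10 10
MUL     -> 100
LOAD 2  -> 100 10
STORE 0 -> 100
NEG     -> -100
NEG     -> 100
LOAD 2  -> 100 10
PUSH 5  -> 100 10 5
EQ      -> 100 0
STORE 2 -> 100
PUSH 52 -> 100 52
OVER    -> 100 52 100
OVER    -> 100 52 100 52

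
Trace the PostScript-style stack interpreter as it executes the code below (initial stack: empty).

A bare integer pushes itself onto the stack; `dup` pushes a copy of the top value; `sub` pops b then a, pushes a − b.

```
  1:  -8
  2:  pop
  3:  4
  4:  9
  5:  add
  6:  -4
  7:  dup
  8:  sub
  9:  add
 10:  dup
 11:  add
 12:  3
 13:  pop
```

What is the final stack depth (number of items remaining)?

1

-8  → [-8]
pop → []
4   → [4]
9   → [4, 9]
add → [13]
-4  → [13, -4]
dup → [13, -4, -4]
sub → [13, 0]
add → [13]
dup → [13, 13]
add → [26]
3   → [26, 3]
pop → [26]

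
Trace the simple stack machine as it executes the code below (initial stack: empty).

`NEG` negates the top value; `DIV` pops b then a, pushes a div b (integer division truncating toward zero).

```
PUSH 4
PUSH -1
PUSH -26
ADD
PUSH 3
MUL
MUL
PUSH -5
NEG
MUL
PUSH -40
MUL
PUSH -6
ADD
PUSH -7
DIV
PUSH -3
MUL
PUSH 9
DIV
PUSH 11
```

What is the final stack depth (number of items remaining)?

2

PUSH 4   : 4
PUSH -1  : 4 -1
PUSH -26 : 4 -1 -26
ADD      : 4 -27
PUSH 3   : 4 -27 3
MUL      : 4 -81
MUL      : -324
PUSH -5  : -324 -5
NEG      : -324 5
MUL      : -1620
PUSH -40 : -1620 -40
MUL      : 64800
PUSH -6  : 64800 -6
ADD      : 64794
PUSH -7  : 64794 -7
DIV      : -9256
PUSH -3  : -9256 -3
MUL      : 27768
PUSH 9   : 27768 9
DIV      : 3085
PUSH 11  : 3085 11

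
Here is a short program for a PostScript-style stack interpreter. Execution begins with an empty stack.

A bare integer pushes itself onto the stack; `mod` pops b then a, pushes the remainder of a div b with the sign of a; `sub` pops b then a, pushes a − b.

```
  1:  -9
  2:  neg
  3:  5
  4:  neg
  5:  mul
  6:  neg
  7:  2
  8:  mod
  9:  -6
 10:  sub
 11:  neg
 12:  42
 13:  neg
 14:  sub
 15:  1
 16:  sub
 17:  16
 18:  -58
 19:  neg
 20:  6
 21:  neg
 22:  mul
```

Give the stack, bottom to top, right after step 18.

-9   -9
neg  9
5    9 5
neg  9 -5
mul  -45
neg  45
2    45 2
mod  1
-6   1 -6
sub  7
neg  -7
42   -7 42
neg  -7 -42
sub  35
1    35 1
sub  34
16   34 16
-58  34 16 -58

[34, 16, -58]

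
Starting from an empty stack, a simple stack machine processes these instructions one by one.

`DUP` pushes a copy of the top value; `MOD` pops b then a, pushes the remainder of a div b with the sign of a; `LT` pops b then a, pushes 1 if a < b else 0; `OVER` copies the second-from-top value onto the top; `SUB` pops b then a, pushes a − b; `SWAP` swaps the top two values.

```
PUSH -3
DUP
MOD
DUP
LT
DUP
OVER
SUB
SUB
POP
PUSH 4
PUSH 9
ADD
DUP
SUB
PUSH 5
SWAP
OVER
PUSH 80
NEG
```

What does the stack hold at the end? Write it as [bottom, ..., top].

[5, 0, 5, -80]

PUSH -3  -3
DUP      -3 -3
MOD      0
DUP      0 0
LT       0
DUP      0 0
OVER     0 0 0
SUB      0 0
SUB      0
POP      (empty)
PUSH 4   4
PUSH 9   4 9
ADD      13
DUP      13 13
SUB      0
PUSH 5   0 5
SWAP     5 0
OVER     5 0 5
PUSH 80  5 0 5 80
NEG      5 0 5 -80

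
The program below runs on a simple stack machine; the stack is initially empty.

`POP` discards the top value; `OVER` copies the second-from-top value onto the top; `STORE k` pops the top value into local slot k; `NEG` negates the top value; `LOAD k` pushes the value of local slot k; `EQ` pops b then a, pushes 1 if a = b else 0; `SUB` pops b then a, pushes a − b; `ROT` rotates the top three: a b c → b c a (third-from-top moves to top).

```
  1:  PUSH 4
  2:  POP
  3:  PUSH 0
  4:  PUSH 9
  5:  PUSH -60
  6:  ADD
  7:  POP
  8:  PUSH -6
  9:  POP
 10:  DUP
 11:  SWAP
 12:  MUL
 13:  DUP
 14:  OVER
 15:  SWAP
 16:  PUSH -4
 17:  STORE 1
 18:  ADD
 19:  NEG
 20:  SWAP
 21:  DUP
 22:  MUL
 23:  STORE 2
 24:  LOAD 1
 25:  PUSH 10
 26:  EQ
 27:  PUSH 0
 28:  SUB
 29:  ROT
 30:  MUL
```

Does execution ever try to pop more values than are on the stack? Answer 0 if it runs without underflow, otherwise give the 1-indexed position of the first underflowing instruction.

PUSH 4   → [4]
POP      → []
PUSH 0   → [0]
PUSH 9   → [0, 9]
PUSH -60 → [0, 9, -60]
ADD      → [0, -51]
POP      → [0]
PUSH -6  → [0, -6]
POP      → [0]
DUP      → [0, 0]
SWAP     → [0, 0]
MUL      → [0]
DUP      → [0, 0]
OVER     → [0, 0, 0]
SWAP     → [0, 0, 0]
PUSH -4  → [0, 0, 0, -4]
STORE 1  → [0, 0, 0]
ADD      → [0, 0]
NEG      → [0, 0]
SWAP     → [0, 0]
DUP      → [0, 0, 0]
MUL      → [0, 0]
STORE 2  → [0]
LOAD 1   → [0, -4]
PUSH 10  → [0, -4, 10]
EQ       → [0, 0]
PUSH 0   → [0, 0, 0]
SUB      → [0, 0]
ROT  — needs 3 operands, stack has 2 → underflow

29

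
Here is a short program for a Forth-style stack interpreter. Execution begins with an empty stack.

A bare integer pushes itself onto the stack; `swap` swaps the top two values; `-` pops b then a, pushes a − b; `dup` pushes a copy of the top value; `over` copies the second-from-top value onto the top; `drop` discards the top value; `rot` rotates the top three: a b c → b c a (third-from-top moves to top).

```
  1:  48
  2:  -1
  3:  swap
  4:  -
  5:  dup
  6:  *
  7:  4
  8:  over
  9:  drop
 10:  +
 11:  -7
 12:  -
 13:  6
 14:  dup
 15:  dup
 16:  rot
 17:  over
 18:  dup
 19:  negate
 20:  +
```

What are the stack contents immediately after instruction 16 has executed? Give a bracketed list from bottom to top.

48   → 48
-1   → 48 -1
swap → -1 48
-    → -49
dup  → -49 -49
*    → 2401
4    → 2401 4
over → 2401 4 2401
drop → 2401 4
+    → 2405
-7   → 2405 -7
-    → 2412
6    → 2412 6
dup  → 2412 6 6
dup  → 2412 6 6 6
rot  → 2412 6 6 6

[2412, 6, 6, 6]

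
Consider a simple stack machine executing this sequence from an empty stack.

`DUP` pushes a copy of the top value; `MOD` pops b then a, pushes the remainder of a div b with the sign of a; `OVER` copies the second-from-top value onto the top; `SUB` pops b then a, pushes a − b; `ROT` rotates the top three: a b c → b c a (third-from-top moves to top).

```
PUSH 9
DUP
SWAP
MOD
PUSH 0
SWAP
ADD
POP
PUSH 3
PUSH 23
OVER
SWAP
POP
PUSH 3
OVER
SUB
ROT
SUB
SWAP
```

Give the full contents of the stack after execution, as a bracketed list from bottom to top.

[-3, 3]

PUSH 9   [9]
DUP      [9, 9]
SWAP     [9, 9]
MOD      [0]
PUSH 0   [0, 0]
SWAP     [0, 0]
ADD      [0]
POP      []
PUSH 3   [3]
PUSH 23  [3, 23]
OVER     [3, 23, 3]
SWAP     [3, 3, 23]
POP      [3, 3]
PUSH 3   [3, 3, 3]
OVER     [3, 3, 3, 3]
SUB      [3, 3, 0]
ROT      [3, 0, 3]
SUB      [3, -3]
SWAP     [-3, 3]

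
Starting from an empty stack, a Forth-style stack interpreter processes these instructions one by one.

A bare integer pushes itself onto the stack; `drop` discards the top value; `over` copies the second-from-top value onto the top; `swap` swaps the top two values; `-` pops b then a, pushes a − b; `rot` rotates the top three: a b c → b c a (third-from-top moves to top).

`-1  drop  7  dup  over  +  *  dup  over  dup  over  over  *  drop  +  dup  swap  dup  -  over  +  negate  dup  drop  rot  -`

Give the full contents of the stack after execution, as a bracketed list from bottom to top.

[98, 196, -294]

-1     -> -1
drop   -> (empty)
7      -> 7
dup    -> 7 7
over   -> 7 7 7
+      -> 7 14
*      -> 98
dup    -> 98 98
over   -> 98 98 98
dup    -> 98 98 98 98
over   -> 98 98 98 98 98
over   -> 98 98 98 98 98 98
*      -> 98 98 98 98 9604
drop   -> 98 98 98 98
+      -> 98 98 196
dup    -> 98 98 196 196
swap   -> 98 98 196 196
dup    -> 98 98 196 196 196
-      -> 98 98 196 0
over   -> 98 98 196 0 196
+      -> 98 98 196 196
negate -> 98 98 196 -196
dup    -> 98 98 196 -196 -196
drop   -> 98 98 196 -196
rot    -> 98 196 -196 98
-      -> 98 196 -294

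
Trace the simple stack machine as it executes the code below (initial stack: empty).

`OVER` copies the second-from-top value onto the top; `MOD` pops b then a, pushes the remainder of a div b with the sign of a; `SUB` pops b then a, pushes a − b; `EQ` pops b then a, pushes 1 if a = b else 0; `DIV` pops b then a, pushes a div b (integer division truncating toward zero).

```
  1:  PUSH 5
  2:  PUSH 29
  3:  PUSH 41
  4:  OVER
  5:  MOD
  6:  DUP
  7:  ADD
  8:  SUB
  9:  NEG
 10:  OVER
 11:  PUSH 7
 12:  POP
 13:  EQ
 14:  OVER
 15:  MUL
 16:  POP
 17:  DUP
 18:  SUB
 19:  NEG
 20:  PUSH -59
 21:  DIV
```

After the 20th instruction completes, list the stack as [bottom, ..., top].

PUSH 5   -> [5]
PUSH 29  -> [5, 29]
PUSH 41  -> [5, 29, 41]
OVER     -> [5, 29, 41, 29]
MOD      -> [5, 29, 12]
DUP      -> [5, 29, 12, 12]
ADD      -> [5, 29, 24]
SUB      -> [5, 5]
NEG      -> [5, -5]
OVER     -> [5, -5, 5]
PUSH 7   -> [5, -5, 5, 7]
POP      -> [5, -5, 5]
EQ       -> [5, 0]
OVER     -> [5, 0, 5]
MUL      -> [5, 0]
POP      -> [5]
DUP      -> [5, 5]
SUB      -> [0]
NEG      -> [0]
PUSH -59 -> [0, -59]

[0, -59]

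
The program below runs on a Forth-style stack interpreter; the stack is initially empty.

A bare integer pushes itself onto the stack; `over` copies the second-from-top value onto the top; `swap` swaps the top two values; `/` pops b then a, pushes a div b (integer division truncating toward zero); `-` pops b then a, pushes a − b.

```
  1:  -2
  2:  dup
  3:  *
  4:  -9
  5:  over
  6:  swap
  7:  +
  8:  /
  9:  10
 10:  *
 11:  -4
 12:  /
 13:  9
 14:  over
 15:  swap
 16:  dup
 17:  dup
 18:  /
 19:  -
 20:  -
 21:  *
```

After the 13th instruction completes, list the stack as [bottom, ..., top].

[0, 9]

-2    -2
dup   -2 -2
*     4
-9    4 -9
over  4 -9 4
swap  4 4 -9
+     4 -5
/     0
10    0 10
*     0
-4    0 -4
/     0
9     0 9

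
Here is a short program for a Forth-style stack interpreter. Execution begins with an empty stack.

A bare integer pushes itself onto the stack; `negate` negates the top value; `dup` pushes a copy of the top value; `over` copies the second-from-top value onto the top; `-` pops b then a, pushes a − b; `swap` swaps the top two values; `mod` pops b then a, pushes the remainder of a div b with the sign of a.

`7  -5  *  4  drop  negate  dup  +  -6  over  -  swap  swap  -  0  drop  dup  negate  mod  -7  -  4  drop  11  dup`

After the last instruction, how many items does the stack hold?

7      : 7
-5     : 7 -5
*      : -35
4      : -35 4
drop   : -35
negate : 35
dup    : 35 35
+      : 70
-6     : 70 -6
over   : 70 -6 70
-      : 70 -76
swap   : -76 70
swap   : 70 -76
-      : 146
0      : 146 0
drop   : 146
dup    : 146 146
negate : 146 -146
mod    : 0
-7     : 0 -7
-      : 7
4      : 7 4
drop   : 7
11     : 7 11
dup    : 7 11 11

3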